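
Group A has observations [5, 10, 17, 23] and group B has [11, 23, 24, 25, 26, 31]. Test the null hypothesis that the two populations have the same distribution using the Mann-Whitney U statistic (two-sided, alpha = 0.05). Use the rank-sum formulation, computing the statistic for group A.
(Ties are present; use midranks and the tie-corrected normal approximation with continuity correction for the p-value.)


Step 1: Combine and sort all 10 observations; assign midranks.
sorted (value, group): (5,X), (10,X), (11,Y), (17,X), (23,X), (23,Y), (24,Y), (25,Y), (26,Y), (31,Y)
ranks: 5->1, 10->2, 11->3, 17->4, 23->5.5, 23->5.5, 24->7, 25->8, 26->9, 31->10
Step 2: Rank sum for X: R1 = 1 + 2 + 4 + 5.5 = 12.5.
Step 3: U_X = R1 - n1(n1+1)/2 = 12.5 - 4*5/2 = 12.5 - 10 = 2.5.
       U_Y = n1*n2 - U_X = 24 - 2.5 = 21.5.
Step 4: Ties are present, so use the tie-corrected normal approximation (with continuity correction) for the p-value.
Step 5: p-value = 0.054273; compare to alpha = 0.05. fail to reject H0.

U_X = 2.5, p = 0.054273, fail to reject H0 at alpha = 0.05.


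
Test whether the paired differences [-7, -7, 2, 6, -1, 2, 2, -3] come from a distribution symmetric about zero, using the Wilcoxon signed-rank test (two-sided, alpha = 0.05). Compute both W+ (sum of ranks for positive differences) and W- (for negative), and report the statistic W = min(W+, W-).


Step 1: Drop any zero differences (none here) and take |d_i|.
|d| = [7, 7, 2, 6, 1, 2, 2, 3]
Step 2: Midrank |d_i| (ties get averaged ranks).
ranks: |7|->7.5, |7|->7.5, |2|->3, |6|->6, |1|->1, |2|->3, |2|->3, |3|->5
Step 3: Attach original signs; sum ranks with positive sign and with negative sign.
W+ = 3 + 6 + 3 + 3 = 15
W- = 7.5 + 7.5 + 1 + 5 = 21
(Check: W+ + W- = 36 should equal n(n+1)/2 = 36.)
Step 4: Test statistic W = min(W+, W-) = 15.
Step 5: Ties in |d|, so use the tie-corrected normal approximation.
        E[W] = n(n+1)/4 = 8*9/4 = 18.
        Tie groups: |d|=2 (t=3), |d|=7 (t=2); sum(t^3 - t) = 30.
        Var[W] = n(n+1)(2n+1)/24 - sum(t^3-t)/48 = 1224/24 - 30/48 = 50.375.
        z = (W - E[W]) / sqrt(Var[W]) = (15 - 18) / 7.0975 = -0.4227.
        Two-sided p = 2*Phi(z) = 0.672527.
Step 6: alpha = 0.05. fail to reject H0.

W+ = 15, W- = 21, W = min = 15, p = 0.672527, fail to reject H0.


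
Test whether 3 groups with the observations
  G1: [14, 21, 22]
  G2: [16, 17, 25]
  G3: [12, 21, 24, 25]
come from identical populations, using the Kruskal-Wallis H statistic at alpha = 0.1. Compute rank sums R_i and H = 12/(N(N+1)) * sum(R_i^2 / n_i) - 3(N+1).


Step 1: Combine all N = 10 observations and assign midranks.
sorted (value, group, rank): (12,G3,1), (14,G1,2), (16,G2,3), (17,G2,4), (21,G1,5.5), (21,G3,5.5), (22,G1,7), (24,G3,8), (25,G2,9.5), (25,G3,9.5)
Step 2: Sum ranks within each group.
R_1 = 14.5 (n_1 = 3)
R_2 = 16.5 (n_2 = 3)
R_3 = 24 (n_3 = 4)
Step 3: H = 12/(N(N+1)) * sum(R_i^2/n_i) - 3(N+1)
     = 12/(10*11) * (14.5^2/3 + 16.5^2/3 + 24^2/4) - 3*11
     = 0.109091 * 304.833 - 33
     = 0.254545.
Step 4: Ties present; correction factor C = 1 - 12/(10^3 - 10) = 0.987879. Corrected H = 0.254545 / 0.987879 = 0.257669.
Step 5: Under H0, H ~ chi^2(2); p-value = 0.879120.
Step 6: alpha = 0.1. fail to reject H0.

H = 0.2577, df = 2, p = 0.879120, fail to reject H0.


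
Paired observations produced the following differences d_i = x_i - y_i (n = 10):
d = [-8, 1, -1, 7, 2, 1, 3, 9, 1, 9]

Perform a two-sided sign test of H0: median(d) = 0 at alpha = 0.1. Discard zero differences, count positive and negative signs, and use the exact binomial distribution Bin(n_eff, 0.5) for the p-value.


Step 1: Discard zero differences. Original n = 10; n_eff = number of nonzero differences = 10.
Nonzero differences (with sign): -8, +1, -1, +7, +2, +1, +3, +9, +1, +9
Step 2: Count signs: positive = 8, negative = 2.
Step 3: Under H0: P(positive) = 0.5, so the number of positives S ~ Bin(10, 0.5).
Step 4: Two-sided exact p-value = sum of Bin(10,0.5) probabilities at or below the observed probability = 0.109375.
Step 5: alpha = 0.1. fail to reject H0.

n_eff = 10, pos = 8, neg = 2, p = 0.109375, fail to reject H0.


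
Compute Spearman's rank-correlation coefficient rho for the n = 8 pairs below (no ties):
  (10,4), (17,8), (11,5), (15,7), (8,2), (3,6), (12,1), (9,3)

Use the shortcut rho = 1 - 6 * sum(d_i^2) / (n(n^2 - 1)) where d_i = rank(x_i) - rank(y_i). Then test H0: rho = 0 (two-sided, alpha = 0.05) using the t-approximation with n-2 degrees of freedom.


Step 1: Rank x and y separately (midranks; no ties here).
rank(x): 10->4, 17->8, 11->5, 15->7, 8->2, 3->1, 12->6, 9->3
rank(y): 4->4, 8->8, 5->5, 7->7, 2->2, 6->6, 1->1, 3->3
Step 2: d_i = R_x(i) - R_y(i); compute d_i^2.
  (4-4)^2=0, (8-8)^2=0, (5-5)^2=0, (7-7)^2=0, (2-2)^2=0, (1-6)^2=25, (6-1)^2=25, (3-3)^2=0
sum(d^2) = 50.
Step 3: rho = 1 - 6*50 / (8*(8^2 - 1)) = 1 - 300/504 = 0.404762.
Step 4: Under H0, t = rho * sqrt((n-2)/(1-rho^2)) = 1.0842 ~ t(6).
Step 5: Two-sided p-value from the t-distribution with 6 df = 0.319889.
Step 6: alpha = 0.05. fail to reject H0.

rho = 0.4048, p = 0.319889, fail to reject H0 at alpha = 0.05.


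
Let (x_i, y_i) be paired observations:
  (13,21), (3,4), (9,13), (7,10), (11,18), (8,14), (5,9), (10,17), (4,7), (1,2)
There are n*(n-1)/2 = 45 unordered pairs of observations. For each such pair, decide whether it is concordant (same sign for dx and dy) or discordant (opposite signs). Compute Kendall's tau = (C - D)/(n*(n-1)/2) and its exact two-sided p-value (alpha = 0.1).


Step 1: Enumerate the 45 unordered pairs (i,j) with i<j and classify each by sign(x_j-x_i) * sign(y_j-y_i).
  (1,2):dx=-10,dy=-17->C; (1,3):dx=-4,dy=-8->C; (1,4):dx=-6,dy=-11->C; (1,5):dx=-2,dy=-3->C
  (1,6):dx=-5,dy=-7->C; (1,7):dx=-8,dy=-12->C; (1,8):dx=-3,dy=-4->C; (1,9):dx=-9,dy=-14->C
  (1,10):dx=-12,dy=-19->C; (2,3):dx=+6,dy=+9->C; (2,4):dx=+4,dy=+6->C; (2,5):dx=+8,dy=+14->C
  (2,6):dx=+5,dy=+10->C; (2,7):dx=+2,dy=+5->C; (2,8):dx=+7,dy=+13->C; (2,9):dx=+1,dy=+3->C
  (2,10):dx=-2,dy=-2->C; (3,4):dx=-2,dy=-3->C; (3,5):dx=+2,dy=+5->C; (3,6):dx=-1,dy=+1->D
  (3,7):dx=-4,dy=-4->C; (3,8):dx=+1,dy=+4->C; (3,9):dx=-5,dy=-6->C; (3,10):dx=-8,dy=-11->C
  (4,5):dx=+4,dy=+8->C; (4,6):dx=+1,dy=+4->C; (4,7):dx=-2,dy=-1->C; (4,8):dx=+3,dy=+7->C
  (4,9):dx=-3,dy=-3->C; (4,10):dx=-6,dy=-8->C; (5,6):dx=-3,dy=-4->C; (5,7):dx=-6,dy=-9->C
  (5,8):dx=-1,dy=-1->C; (5,9):dx=-7,dy=-11->C; (5,10):dx=-10,dy=-16->C; (6,7):dx=-3,dy=-5->C
  (6,8):dx=+2,dy=+3->C; (6,9):dx=-4,dy=-7->C; (6,10):dx=-7,dy=-12->C; (7,8):dx=+5,dy=+8->C
  (7,9):dx=-1,dy=-2->C; (7,10):dx=-4,dy=-7->C; (8,9):dx=-6,dy=-10->C; (8,10):dx=-9,dy=-15->C
  (9,10):dx=-3,dy=-5->C
Step 2: C = 44, D = 1, total pairs = 45.
Step 3: tau = (C - D)/(n(n-1)/2) = (44 - 1)/45 = 0.955556.
Step 4: Exact two-sided p-value (enumerate n! = 3628800 permutations of y under H0): p = 0.000006.
Step 5: alpha = 0.1. reject H0.

tau_b = 0.9556 (C=44, D=1), p = 0.000006, reject H0.


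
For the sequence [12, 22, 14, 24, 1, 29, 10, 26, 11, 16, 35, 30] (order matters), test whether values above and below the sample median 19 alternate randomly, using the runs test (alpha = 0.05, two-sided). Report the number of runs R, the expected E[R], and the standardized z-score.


Step 1: Compute median = 19; label A = above, B = below.
Labels in order: BABABABABBAA  (n_A = 6, n_B = 6)
Step 2: Count runs R = 10.
Step 3: Under H0 (random ordering), E[R] = 2*n_A*n_B/(n_A+n_B) + 1 = 2*6*6/12 + 1 = 7.0000.
        Var[R] = 2*n_A*n_B*(2*n_A*n_B - n_A - n_B) / ((n_A+n_B)^2 * (n_A+n_B-1)) = 4320/1584 = 2.7273.
        SD[R] = 1.6514.
Step 4: Continuity-corrected z = (R - 0.5 - E[R]) / SD[R] = (10 - 0.5 - 7.0000) / 1.6514 = 1.5138.
Step 5: Two-sided p-value via normal approximation = 2*(1 - Phi(|z|)) = 0.130070.
Step 6: alpha = 0.05. fail to reject H0.

R = 10, z = 1.5138, p = 0.130070, fail to reject H0.


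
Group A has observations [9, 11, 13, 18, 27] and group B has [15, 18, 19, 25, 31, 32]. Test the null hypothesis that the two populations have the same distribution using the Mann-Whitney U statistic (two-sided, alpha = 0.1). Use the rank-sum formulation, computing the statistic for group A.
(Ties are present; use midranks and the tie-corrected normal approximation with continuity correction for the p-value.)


Step 1: Combine and sort all 11 observations; assign midranks.
sorted (value, group): (9,X), (11,X), (13,X), (15,Y), (18,X), (18,Y), (19,Y), (25,Y), (27,X), (31,Y), (32,Y)
ranks: 9->1, 11->2, 13->3, 15->4, 18->5.5, 18->5.5, 19->7, 25->8, 27->9, 31->10, 32->11
Step 2: Rank sum for X: R1 = 1 + 2 + 3 + 5.5 + 9 = 20.5.
Step 3: U_X = R1 - n1(n1+1)/2 = 20.5 - 5*6/2 = 20.5 - 15 = 5.5.
       U_Y = n1*n2 - U_X = 30 - 5.5 = 24.5.
Step 4: Ties are present, so use the tie-corrected normal approximation (with continuity correction) for the p-value.
Step 5: p-value = 0.099576; compare to alpha = 0.1. reject H0.

U_X = 5.5, p = 0.099576, reject H0 at alpha = 0.1.


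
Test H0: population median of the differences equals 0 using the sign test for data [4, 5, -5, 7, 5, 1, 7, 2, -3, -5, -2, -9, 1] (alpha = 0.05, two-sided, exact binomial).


Step 1: Discard zero differences. Original n = 13; n_eff = number of nonzero differences = 13.
Nonzero differences (with sign): +4, +5, -5, +7, +5, +1, +7, +2, -3, -5, -2, -9, +1
Step 2: Count signs: positive = 8, negative = 5.
Step 3: Under H0: P(positive) = 0.5, so the number of positives S ~ Bin(13, 0.5).
Step 4: Two-sided exact p-value = sum of Bin(13,0.5) probabilities at or below the observed probability = 0.581055.
Step 5: alpha = 0.05. fail to reject H0.

n_eff = 13, pos = 8, neg = 5, p = 0.581055, fail to reject H0.


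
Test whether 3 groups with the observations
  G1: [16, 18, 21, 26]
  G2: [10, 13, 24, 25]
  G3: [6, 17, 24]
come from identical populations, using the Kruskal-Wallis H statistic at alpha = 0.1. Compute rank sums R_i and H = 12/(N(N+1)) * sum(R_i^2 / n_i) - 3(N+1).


Step 1: Combine all N = 11 observations and assign midranks.
sorted (value, group, rank): (6,G3,1), (10,G2,2), (13,G2,3), (16,G1,4), (17,G3,5), (18,G1,6), (21,G1,7), (24,G2,8.5), (24,G3,8.5), (25,G2,10), (26,G1,11)
Step 2: Sum ranks within each group.
R_1 = 28 (n_1 = 4)
R_2 = 23.5 (n_2 = 4)
R_3 = 14.5 (n_3 = 3)
Step 3: H = 12/(N(N+1)) * sum(R_i^2/n_i) - 3(N+1)
     = 12/(11*12) * (28^2/4 + 23.5^2/4 + 14.5^2/3) - 3*12
     = 0.090909 * 404.146 - 36
     = 0.740530.
Step 4: Ties present; correction factor C = 1 - 6/(11^3 - 11) = 0.995455. Corrected H = 0.740530 / 0.995455 = 0.743912.
Step 5: Under H0, H ~ chi^2(2); p-value = 0.689385.
Step 6: alpha = 0.1. fail to reject H0.

H = 0.7439, df = 2, p = 0.689385, fail to reject H0.


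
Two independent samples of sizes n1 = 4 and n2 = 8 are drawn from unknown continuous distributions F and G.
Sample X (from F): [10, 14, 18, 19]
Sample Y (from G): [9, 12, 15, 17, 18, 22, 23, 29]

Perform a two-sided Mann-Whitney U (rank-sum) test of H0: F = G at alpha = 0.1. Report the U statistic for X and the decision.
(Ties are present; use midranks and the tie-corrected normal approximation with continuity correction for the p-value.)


Step 1: Combine and sort all 12 observations; assign midranks.
sorted (value, group): (9,Y), (10,X), (12,Y), (14,X), (15,Y), (17,Y), (18,X), (18,Y), (19,X), (22,Y), (23,Y), (29,Y)
ranks: 9->1, 10->2, 12->3, 14->4, 15->5, 17->6, 18->7.5, 18->7.5, 19->9, 22->10, 23->11, 29->12
Step 2: Rank sum for X: R1 = 2 + 4 + 7.5 + 9 = 22.5.
Step 3: U_X = R1 - n1(n1+1)/2 = 22.5 - 4*5/2 = 22.5 - 10 = 12.5.
       U_Y = n1*n2 - U_X = 32 - 12.5 = 19.5.
Step 4: Ties are present, so use the tie-corrected normal approximation (with continuity correction) for the p-value.
Step 5: p-value = 0.609759; compare to alpha = 0.1. fail to reject H0.

U_X = 12.5, p = 0.609759, fail to reject H0 at alpha = 0.1.


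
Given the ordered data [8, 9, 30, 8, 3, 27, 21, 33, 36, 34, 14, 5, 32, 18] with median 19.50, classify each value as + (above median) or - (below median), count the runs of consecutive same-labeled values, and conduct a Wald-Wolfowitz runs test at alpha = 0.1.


Step 1: Compute median = 19.50; label A = above, B = below.
Labels in order: BBABBAAAAABBAB  (n_A = 7, n_B = 7)
Step 2: Count runs R = 7.
Step 3: Under H0 (random ordering), E[R] = 2*n_A*n_B/(n_A+n_B) + 1 = 2*7*7/14 + 1 = 8.0000.
        Var[R] = 2*n_A*n_B*(2*n_A*n_B - n_A - n_B) / ((n_A+n_B)^2 * (n_A+n_B-1)) = 8232/2548 = 3.2308.
        SD[R] = 1.7974.
Step 4: Continuity-corrected z = (R + 0.5 - E[R]) / SD[R] = (7 + 0.5 - 8.0000) / 1.7974 = -0.2782.
Step 5: Two-sided p-value via normal approximation = 2*(1 - Phi(|z|)) = 0.780879.
Step 6: alpha = 0.1. fail to reject H0.

R = 7, z = -0.2782, p = 0.780879, fail to reject H0.


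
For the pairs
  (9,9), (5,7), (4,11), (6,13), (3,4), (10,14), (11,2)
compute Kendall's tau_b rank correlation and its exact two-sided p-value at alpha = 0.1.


Step 1: Enumerate the 21 unordered pairs (i,j) with i<j and classify each by sign(x_j-x_i) * sign(y_j-y_i).
  (1,2):dx=-4,dy=-2->C; (1,3):dx=-5,dy=+2->D; (1,4):dx=-3,dy=+4->D; (1,5):dx=-6,dy=-5->C
  (1,6):dx=+1,dy=+5->C; (1,7):dx=+2,dy=-7->D; (2,3):dx=-1,dy=+4->D; (2,4):dx=+1,dy=+6->C
  (2,5):dx=-2,dy=-3->C; (2,6):dx=+5,dy=+7->C; (2,7):dx=+6,dy=-5->D; (3,4):dx=+2,dy=+2->C
  (3,5):dx=-1,dy=-7->C; (3,6):dx=+6,dy=+3->C; (3,7):dx=+7,dy=-9->D; (4,5):dx=-3,dy=-9->C
  (4,6):dx=+4,dy=+1->C; (4,7):dx=+5,dy=-11->D; (5,6):dx=+7,dy=+10->C; (5,7):dx=+8,dy=-2->D
  (6,7):dx=+1,dy=-12->D
Step 2: C = 12, D = 9, total pairs = 21.
Step 3: tau = (C - D)/(n(n-1)/2) = (12 - 9)/21 = 0.142857.
Step 4: Exact two-sided p-value (enumerate n! = 5040 permutations of y under H0): p = 0.772619.
Step 5: alpha = 0.1. fail to reject H0.

tau_b = 0.1429 (C=12, D=9), p = 0.772619, fail to reject H0.


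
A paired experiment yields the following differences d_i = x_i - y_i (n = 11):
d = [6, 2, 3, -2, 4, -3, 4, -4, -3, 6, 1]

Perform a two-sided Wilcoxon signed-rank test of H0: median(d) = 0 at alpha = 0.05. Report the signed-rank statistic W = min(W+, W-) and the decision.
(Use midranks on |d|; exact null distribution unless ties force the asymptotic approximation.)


Step 1: Drop any zero differences (none here) and take |d_i|.
|d| = [6, 2, 3, 2, 4, 3, 4, 4, 3, 6, 1]
Step 2: Midrank |d_i| (ties get averaged ranks).
ranks: |6|->10.5, |2|->2.5, |3|->5, |2|->2.5, |4|->8, |3|->5, |4|->8, |4|->8, |3|->5, |6|->10.5, |1|->1
Step 3: Attach original signs; sum ranks with positive sign and with negative sign.
W+ = 10.5 + 2.5 + 5 + 8 + 8 + 10.5 + 1 = 45.5
W- = 2.5 + 5 + 8 + 5 = 20.5
(Check: W+ + W- = 66 should equal n(n+1)/2 = 66.)
Step 4: Test statistic W = min(W+, W-) = 20.5.
Step 5: Ties in |d|, so use the tie-corrected normal approximation.
        E[W] = n(n+1)/4 = 11*12/4 = 33.
        Tie groups: |d|=2 (t=2), |d|=3 (t=3), |d|=4 (t=3), |d|=6 (t=2); sum(t^3 - t) = 60.
        Var[W] = n(n+1)(2n+1)/24 - sum(t^3-t)/48 = 3036/24 - 60/48 = 125.25.
        z = (W - E[W]) / sqrt(Var[W]) = (20.5 - 33) / 11.1915 = -1.1169.
        Two-sided p = 2*Phi(z) = 0.264030.
Step 6: alpha = 0.05. fail to reject H0.

W+ = 45.5, W- = 20.5, W = min = 20.5, p = 0.264030, fail to reject H0.


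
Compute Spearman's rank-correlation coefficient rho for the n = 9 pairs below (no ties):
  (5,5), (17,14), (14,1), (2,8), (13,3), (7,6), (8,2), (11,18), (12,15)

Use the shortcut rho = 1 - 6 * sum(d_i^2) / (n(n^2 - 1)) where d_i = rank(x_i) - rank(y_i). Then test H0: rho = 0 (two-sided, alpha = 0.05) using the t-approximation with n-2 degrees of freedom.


Step 1: Rank x and y separately (midranks; no ties here).
rank(x): 5->2, 17->9, 14->8, 2->1, 13->7, 7->3, 8->4, 11->5, 12->6
rank(y): 5->4, 14->7, 1->1, 8->6, 3->3, 6->5, 2->2, 18->9, 15->8
Step 2: d_i = R_x(i) - R_y(i); compute d_i^2.
  (2-4)^2=4, (9-7)^2=4, (8-1)^2=49, (1-6)^2=25, (7-3)^2=16, (3-5)^2=4, (4-2)^2=4, (5-9)^2=16, (6-8)^2=4
sum(d^2) = 126.
Step 3: rho = 1 - 6*126 / (9*(9^2 - 1)) = 1 - 756/720 = -0.050000.
Step 4: Under H0, t = rho * sqrt((n-2)/(1-rho^2)) = -0.1325 ~ t(7).
Step 5: Two-sided p-value from the t-distribution with 7 df = 0.898353.
Step 6: alpha = 0.05. fail to reject H0.

rho = -0.0500, p = 0.898353, fail to reject H0 at alpha = 0.05.


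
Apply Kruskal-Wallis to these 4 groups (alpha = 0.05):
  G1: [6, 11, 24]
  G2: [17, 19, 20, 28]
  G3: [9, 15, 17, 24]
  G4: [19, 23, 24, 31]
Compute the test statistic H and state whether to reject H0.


Step 1: Combine all N = 15 observations and assign midranks.
sorted (value, group, rank): (6,G1,1), (9,G3,2), (11,G1,3), (15,G3,4), (17,G2,5.5), (17,G3,5.5), (19,G2,7.5), (19,G4,7.5), (20,G2,9), (23,G4,10), (24,G1,12), (24,G3,12), (24,G4,12), (28,G2,14), (31,G4,15)
Step 2: Sum ranks within each group.
R_1 = 16 (n_1 = 3)
R_2 = 36 (n_2 = 4)
R_3 = 23.5 (n_3 = 4)
R_4 = 44.5 (n_4 = 4)
Step 3: H = 12/(N(N+1)) * sum(R_i^2/n_i) - 3(N+1)
     = 12/(15*16) * (16^2/3 + 36^2/4 + 23.5^2/4 + 44.5^2/4) - 3*16
     = 0.050000 * 1042.46 - 48
     = 4.122917.
Step 4: Ties present; correction factor C = 1 - 36/(15^3 - 15) = 0.989286. Corrected H = 4.122917 / 0.989286 = 4.167569.
Step 5: Under H0, H ~ chi^2(3); p-value = 0.243929.
Step 6: alpha = 0.05. fail to reject H0.

H = 4.1676, df = 3, p = 0.243929, fail to reject H0.


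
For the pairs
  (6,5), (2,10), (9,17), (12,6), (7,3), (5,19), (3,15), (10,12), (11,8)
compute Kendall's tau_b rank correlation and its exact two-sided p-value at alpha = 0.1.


Step 1: Enumerate the 36 unordered pairs (i,j) with i<j and classify each by sign(x_j-x_i) * sign(y_j-y_i).
  (1,2):dx=-4,dy=+5->D; (1,3):dx=+3,dy=+12->C; (1,4):dx=+6,dy=+1->C; (1,5):dx=+1,dy=-2->D
  (1,6):dx=-1,dy=+14->D; (1,7):dx=-3,dy=+10->D; (1,8):dx=+4,dy=+7->C; (1,9):dx=+5,dy=+3->C
  (2,3):dx=+7,dy=+7->C; (2,4):dx=+10,dy=-4->D; (2,5):dx=+5,dy=-7->D; (2,6):dx=+3,dy=+9->C
  (2,7):dx=+1,dy=+5->C; (2,8):dx=+8,dy=+2->C; (2,9):dx=+9,dy=-2->D; (3,4):dx=+3,dy=-11->D
  (3,5):dx=-2,dy=-14->C; (3,6):dx=-4,dy=+2->D; (3,7):dx=-6,dy=-2->C; (3,8):dx=+1,dy=-5->D
  (3,9):dx=+2,dy=-9->D; (4,5):dx=-5,dy=-3->C; (4,6):dx=-7,dy=+13->D; (4,7):dx=-9,dy=+9->D
  (4,8):dx=-2,dy=+6->D; (4,9):dx=-1,dy=+2->D; (5,6):dx=-2,dy=+16->D; (5,7):dx=-4,dy=+12->D
  (5,8):dx=+3,dy=+9->C; (5,9):dx=+4,dy=+5->C; (6,7):dx=-2,dy=-4->C; (6,8):dx=+5,dy=-7->D
  (6,9):dx=+6,dy=-11->D; (7,8):dx=+7,dy=-3->D; (7,9):dx=+8,dy=-7->D; (8,9):dx=+1,dy=-4->D
Step 2: C = 14, D = 22, total pairs = 36.
Step 3: tau = (C - D)/(n(n-1)/2) = (14 - 22)/36 = -0.222222.
Step 4: Exact two-sided p-value (enumerate n! = 362880 permutations of y under H0): p = 0.476709.
Step 5: alpha = 0.1. fail to reject H0.

tau_b = -0.2222 (C=14, D=22), p = 0.476709, fail to reject H0.


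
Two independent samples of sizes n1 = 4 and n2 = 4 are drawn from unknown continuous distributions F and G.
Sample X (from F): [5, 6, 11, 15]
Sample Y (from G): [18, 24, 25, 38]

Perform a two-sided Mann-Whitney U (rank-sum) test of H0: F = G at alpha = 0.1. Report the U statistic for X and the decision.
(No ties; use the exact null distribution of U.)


Step 1: Combine and sort all 8 observations; assign midranks.
sorted (value, group): (5,X), (6,X), (11,X), (15,X), (18,Y), (24,Y), (25,Y), (38,Y)
ranks: 5->1, 6->2, 11->3, 15->4, 18->5, 24->6, 25->7, 38->8
Step 2: Rank sum for X: R1 = 1 + 2 + 3 + 4 = 10.
Step 3: U_X = R1 - n1(n1+1)/2 = 10 - 4*5/2 = 10 - 10 = 0.
       U_Y = n1*n2 - U_X = 16 - 0 = 16.
Step 4: No ties, so the exact null distribution of U (based on enumerating the C(8,4) = 70 equally likely rank assignments) gives the two-sided p-value.
Step 5: p-value = 0.028571; compare to alpha = 0.1. reject H0.

U_X = 0, p = 0.028571, reject H0 at alpha = 0.1.


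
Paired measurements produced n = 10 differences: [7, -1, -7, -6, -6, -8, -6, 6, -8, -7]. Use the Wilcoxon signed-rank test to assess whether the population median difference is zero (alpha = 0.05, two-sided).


Step 1: Drop any zero differences (none here) and take |d_i|.
|d| = [7, 1, 7, 6, 6, 8, 6, 6, 8, 7]
Step 2: Midrank |d_i| (ties get averaged ranks).
ranks: |7|->7, |1|->1, |7|->7, |6|->3.5, |6|->3.5, |8|->9.5, |6|->3.5, |6|->3.5, |8|->9.5, |7|->7
Step 3: Attach original signs; sum ranks with positive sign and with negative sign.
W+ = 7 + 3.5 = 10.5
W- = 1 + 7 + 3.5 + 3.5 + 9.5 + 3.5 + 9.5 + 7 = 44.5
(Check: W+ + W- = 55 should equal n(n+1)/2 = 55.)
Step 4: Test statistic W = min(W+, W-) = 10.5.
Step 5: Ties in |d|, so use the tie-corrected normal approximation.
        E[W] = n(n+1)/4 = 10*11/4 = 27.5.
        Tie groups: |d|=6 (t=4), |d|=7 (t=3), |d|=8 (t=2); sum(t^3 - t) = 90.
        Var[W] = n(n+1)(2n+1)/24 - sum(t^3-t)/48 = 2310/24 - 90/48 = 94.375.
        z = (W - E[W]) / sqrt(Var[W]) = (10.5 - 27.5) / 9.7147 = -1.7499.
        Two-sided p = 2*Phi(z) = 0.080131.
Step 6: alpha = 0.05. fail to reject H0.

W+ = 10.5, W- = 44.5, W = min = 10.5, p = 0.080131, fail to reject H0.


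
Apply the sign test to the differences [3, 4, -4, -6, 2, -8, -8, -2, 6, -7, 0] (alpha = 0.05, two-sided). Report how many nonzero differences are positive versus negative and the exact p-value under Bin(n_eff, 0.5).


Step 1: Discard zero differences. Original n = 11; n_eff = number of nonzero differences = 10.
Nonzero differences (with sign): +3, +4, -4, -6, +2, -8, -8, -2, +6, -7
Step 2: Count signs: positive = 4, negative = 6.
Step 3: Under H0: P(positive) = 0.5, so the number of positives S ~ Bin(10, 0.5).
Step 4: Two-sided exact p-value = sum of Bin(10,0.5) probabilities at or below the observed probability = 0.753906.
Step 5: alpha = 0.05. fail to reject H0.

n_eff = 10, pos = 4, neg = 6, p = 0.753906, fail to reject H0.


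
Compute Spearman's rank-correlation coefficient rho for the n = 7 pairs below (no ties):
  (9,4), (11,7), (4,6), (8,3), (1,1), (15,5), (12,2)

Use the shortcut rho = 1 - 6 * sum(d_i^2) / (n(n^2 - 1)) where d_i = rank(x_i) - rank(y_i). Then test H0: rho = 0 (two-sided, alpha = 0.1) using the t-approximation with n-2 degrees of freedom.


Step 1: Rank x and y separately (midranks; no ties here).
rank(x): 9->4, 11->5, 4->2, 8->3, 1->1, 15->7, 12->6
rank(y): 4->4, 7->7, 6->6, 3->3, 1->1, 5->5, 2->2
Step 2: d_i = R_x(i) - R_y(i); compute d_i^2.
  (4-4)^2=0, (5-7)^2=4, (2-6)^2=16, (3-3)^2=0, (1-1)^2=0, (7-5)^2=4, (6-2)^2=16
sum(d^2) = 40.
Step 3: rho = 1 - 6*40 / (7*(7^2 - 1)) = 1 - 240/336 = 0.285714.
Step 4: Under H0, t = rho * sqrt((n-2)/(1-rho^2)) = 0.6667 ~ t(5).
Step 5: Two-sided p-value from the t-distribution with 5 df = 0.534509.
Step 6: alpha = 0.1. fail to reject H0.

rho = 0.2857, p = 0.534509, fail to reject H0 at alpha = 0.1.


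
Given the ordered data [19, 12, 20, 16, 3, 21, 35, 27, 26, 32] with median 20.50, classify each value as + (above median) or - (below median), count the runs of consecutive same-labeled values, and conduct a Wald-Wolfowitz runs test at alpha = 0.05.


Step 1: Compute median = 20.50; label A = above, B = below.
Labels in order: BBBBBAAAAA  (n_A = 5, n_B = 5)
Step 2: Count runs R = 2.
Step 3: Under H0 (random ordering), E[R] = 2*n_A*n_B/(n_A+n_B) + 1 = 2*5*5/10 + 1 = 6.0000.
        Var[R] = 2*n_A*n_B*(2*n_A*n_B - n_A - n_B) / ((n_A+n_B)^2 * (n_A+n_B-1)) = 2000/900 = 2.2222.
        SD[R] = 1.4907.
Step 4: Continuity-corrected z = (R + 0.5 - E[R]) / SD[R] = (2 + 0.5 - 6.0000) / 1.4907 = -2.3479.
Step 5: Two-sided p-value via normal approximation = 2*(1 - Phi(|z|)) = 0.018881.
Step 6: alpha = 0.05. reject H0.

R = 2, z = -2.3479, p = 0.018881, reject H0.


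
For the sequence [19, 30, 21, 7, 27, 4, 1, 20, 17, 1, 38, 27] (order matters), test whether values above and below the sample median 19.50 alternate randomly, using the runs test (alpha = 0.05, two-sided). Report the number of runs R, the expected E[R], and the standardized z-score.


Step 1: Compute median = 19.50; label A = above, B = below.
Labels in order: BAABABBABBAA  (n_A = 6, n_B = 6)
Step 2: Count runs R = 8.
Step 3: Under H0 (random ordering), E[R] = 2*n_A*n_B/(n_A+n_B) + 1 = 2*6*6/12 + 1 = 7.0000.
        Var[R] = 2*n_A*n_B*(2*n_A*n_B - n_A - n_B) / ((n_A+n_B)^2 * (n_A+n_B-1)) = 4320/1584 = 2.7273.
        SD[R] = 1.6514.
Step 4: Continuity-corrected z = (R - 0.5 - E[R]) / SD[R] = (8 - 0.5 - 7.0000) / 1.6514 = 0.3028.
Step 5: Two-sided p-value via normal approximation = 2*(1 - Phi(|z|)) = 0.762069.
Step 6: alpha = 0.05. fail to reject H0.

R = 8, z = 0.3028, p = 0.762069, fail to reject H0.


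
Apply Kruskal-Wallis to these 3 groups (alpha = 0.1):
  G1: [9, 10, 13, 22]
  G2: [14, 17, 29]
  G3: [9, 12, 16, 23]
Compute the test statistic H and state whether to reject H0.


Step 1: Combine all N = 11 observations and assign midranks.
sorted (value, group, rank): (9,G1,1.5), (9,G3,1.5), (10,G1,3), (12,G3,4), (13,G1,5), (14,G2,6), (16,G3,7), (17,G2,8), (22,G1,9), (23,G3,10), (29,G2,11)
Step 2: Sum ranks within each group.
R_1 = 18.5 (n_1 = 4)
R_2 = 25 (n_2 = 3)
R_3 = 22.5 (n_3 = 4)
Step 3: H = 12/(N(N+1)) * sum(R_i^2/n_i) - 3(N+1)
     = 12/(11*12) * (18.5^2/4 + 25^2/3 + 22.5^2/4) - 3*12
     = 0.090909 * 420.458 - 36
     = 2.223485.
Step 4: Ties present; correction factor C = 1 - 6/(11^3 - 11) = 0.995455. Corrected H = 2.223485 / 0.995455 = 2.233638.
Step 5: Under H0, H ~ chi^2(2); p-value = 0.327319.
Step 6: alpha = 0.1. fail to reject H0.

H = 2.2336, df = 2, p = 0.327319, fail to reject H0.


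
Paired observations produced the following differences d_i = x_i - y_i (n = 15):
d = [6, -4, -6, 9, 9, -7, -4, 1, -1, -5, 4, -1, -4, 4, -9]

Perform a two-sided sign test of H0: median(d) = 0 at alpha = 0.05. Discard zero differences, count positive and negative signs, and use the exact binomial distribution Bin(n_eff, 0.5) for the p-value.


Step 1: Discard zero differences. Original n = 15; n_eff = number of nonzero differences = 15.
Nonzero differences (with sign): +6, -4, -6, +9, +9, -7, -4, +1, -1, -5, +4, -1, -4, +4, -9
Step 2: Count signs: positive = 6, negative = 9.
Step 3: Under H0: P(positive) = 0.5, so the number of positives S ~ Bin(15, 0.5).
Step 4: Two-sided exact p-value = sum of Bin(15,0.5) probabilities at or below the observed probability = 0.607239.
Step 5: alpha = 0.05. fail to reject H0.

n_eff = 15, pos = 6, neg = 9, p = 0.607239, fail to reject H0.


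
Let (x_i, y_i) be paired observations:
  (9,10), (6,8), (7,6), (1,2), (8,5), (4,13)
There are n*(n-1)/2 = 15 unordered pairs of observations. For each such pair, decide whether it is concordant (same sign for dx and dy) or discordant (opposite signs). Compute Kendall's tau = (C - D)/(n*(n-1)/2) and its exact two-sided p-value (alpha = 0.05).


Step 1: Enumerate the 15 unordered pairs (i,j) with i<j and classify each by sign(x_j-x_i) * sign(y_j-y_i).
  (1,2):dx=-3,dy=-2->C; (1,3):dx=-2,dy=-4->C; (1,4):dx=-8,dy=-8->C; (1,5):dx=-1,dy=-5->C
  (1,6):dx=-5,dy=+3->D; (2,3):dx=+1,dy=-2->D; (2,4):dx=-5,dy=-6->C; (2,5):dx=+2,dy=-3->D
  (2,6):dx=-2,dy=+5->D; (3,4):dx=-6,dy=-4->C; (3,5):dx=+1,dy=-1->D; (3,6):dx=-3,dy=+7->D
  (4,5):dx=+7,dy=+3->C; (4,6):dx=+3,dy=+11->C; (5,6):dx=-4,dy=+8->D
Step 2: C = 8, D = 7, total pairs = 15.
Step 3: tau = (C - D)/(n(n-1)/2) = (8 - 7)/15 = 0.066667.
Step 4: Exact two-sided p-value (enumerate n! = 720 permutations of y under H0): p = 1.000000.
Step 5: alpha = 0.05. fail to reject H0.

tau_b = 0.0667 (C=8, D=7), p = 1.000000, fail to reject H0.


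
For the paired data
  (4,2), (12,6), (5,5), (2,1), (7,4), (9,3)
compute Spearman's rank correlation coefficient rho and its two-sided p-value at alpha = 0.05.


Step 1: Rank x and y separately (midranks; no ties here).
rank(x): 4->2, 12->6, 5->3, 2->1, 7->4, 9->5
rank(y): 2->2, 6->6, 5->5, 1->1, 4->4, 3->3
Step 2: d_i = R_x(i) - R_y(i); compute d_i^2.
  (2-2)^2=0, (6-6)^2=0, (3-5)^2=4, (1-1)^2=0, (4-4)^2=0, (5-3)^2=4
sum(d^2) = 8.
Step 3: rho = 1 - 6*8 / (6*(6^2 - 1)) = 1 - 48/210 = 0.771429.
Step 4: Under H0, t = rho * sqrt((n-2)/(1-rho^2)) = 2.4247 ~ t(4).
Step 5: Two-sided p-value from the t-distribution with 4 df = 0.072397.
Step 6: alpha = 0.05. fail to reject H0.

rho = 0.7714, p = 0.072397, fail to reject H0 at alpha = 0.05.


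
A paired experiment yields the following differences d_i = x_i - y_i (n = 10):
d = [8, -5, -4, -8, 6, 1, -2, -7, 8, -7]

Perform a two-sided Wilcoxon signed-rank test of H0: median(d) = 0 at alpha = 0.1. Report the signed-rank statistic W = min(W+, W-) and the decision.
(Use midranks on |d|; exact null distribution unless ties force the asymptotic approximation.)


Step 1: Drop any zero differences (none here) and take |d_i|.
|d| = [8, 5, 4, 8, 6, 1, 2, 7, 8, 7]
Step 2: Midrank |d_i| (ties get averaged ranks).
ranks: |8|->9, |5|->4, |4|->3, |8|->9, |6|->5, |1|->1, |2|->2, |7|->6.5, |8|->9, |7|->6.5
Step 3: Attach original signs; sum ranks with positive sign and with negative sign.
W+ = 9 + 5 + 1 + 9 = 24
W- = 4 + 3 + 9 + 2 + 6.5 + 6.5 = 31
(Check: W+ + W- = 55 should equal n(n+1)/2 = 55.)
Step 4: Test statistic W = min(W+, W-) = 24.
Step 5: Ties in |d|, so use the tie-corrected normal approximation.
        E[W] = n(n+1)/4 = 10*11/4 = 27.5.
        Tie groups: |d|=7 (t=2), |d|=8 (t=3); sum(t^3 - t) = 30.
        Var[W] = n(n+1)(2n+1)/24 - sum(t^3-t)/48 = 2310/24 - 30/48 = 95.625.
        z = (W - E[W]) / sqrt(Var[W]) = (24 - 27.5) / 9.7788 = -0.3579.
        Two-sided p = 2*Phi(z) = 0.720405.
Step 6: alpha = 0.1. fail to reject H0.

W+ = 24, W- = 31, W = min = 24, p = 0.720405, fail to reject H0.


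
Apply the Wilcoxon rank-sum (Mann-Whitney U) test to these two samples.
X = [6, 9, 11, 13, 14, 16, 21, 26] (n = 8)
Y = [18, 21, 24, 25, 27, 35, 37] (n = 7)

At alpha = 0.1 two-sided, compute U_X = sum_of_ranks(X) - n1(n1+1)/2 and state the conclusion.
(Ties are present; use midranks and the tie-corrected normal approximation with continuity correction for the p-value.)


Step 1: Combine and sort all 15 observations; assign midranks.
sorted (value, group): (6,X), (9,X), (11,X), (13,X), (14,X), (16,X), (18,Y), (21,X), (21,Y), (24,Y), (25,Y), (26,X), (27,Y), (35,Y), (37,Y)
ranks: 6->1, 9->2, 11->3, 13->4, 14->5, 16->6, 18->7, 21->8.5, 21->8.5, 24->10, 25->11, 26->12, 27->13, 35->14, 37->15
Step 2: Rank sum for X: R1 = 1 + 2 + 3 + 4 + 5 + 6 + 8.5 + 12 = 41.5.
Step 3: U_X = R1 - n1(n1+1)/2 = 41.5 - 8*9/2 = 41.5 - 36 = 5.5.
       U_Y = n1*n2 - U_X = 56 - 5.5 = 50.5.
Step 4: Ties are present, so use the tie-corrected normal approximation (with continuity correction) for the p-value.
Step 5: p-value = 0.010826; compare to alpha = 0.1. reject H0.

U_X = 5.5, p = 0.010826, reject H0 at alpha = 0.1.


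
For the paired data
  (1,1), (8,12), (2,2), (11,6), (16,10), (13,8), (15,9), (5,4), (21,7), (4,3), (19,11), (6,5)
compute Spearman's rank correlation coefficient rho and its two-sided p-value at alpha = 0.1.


Step 1: Rank x and y separately (midranks; no ties here).
rank(x): 1->1, 8->6, 2->2, 11->7, 16->10, 13->8, 15->9, 5->4, 21->12, 4->3, 19->11, 6->5
rank(y): 1->1, 12->12, 2->2, 6->6, 10->10, 8->8, 9->9, 4->4, 7->7, 3->3, 11->11, 5->5
Step 2: d_i = R_x(i) - R_y(i); compute d_i^2.
  (1-1)^2=0, (6-12)^2=36, (2-2)^2=0, (7-6)^2=1, (10-10)^2=0, (8-8)^2=0, (9-9)^2=0, (4-4)^2=0, (12-7)^2=25, (3-3)^2=0, (11-11)^2=0, (5-5)^2=0
sum(d^2) = 62.
Step 3: rho = 1 - 6*62 / (12*(12^2 - 1)) = 1 - 372/1716 = 0.783217.
Step 4: Under H0, t = rho * sqrt((n-2)/(1-rho^2)) = 3.9835 ~ t(10).
Step 5: Two-sided p-value from the t-distribution with 10 df = 0.002586.
Step 6: alpha = 0.1. reject H0.

rho = 0.7832, p = 0.002586, reject H0 at alpha = 0.1.


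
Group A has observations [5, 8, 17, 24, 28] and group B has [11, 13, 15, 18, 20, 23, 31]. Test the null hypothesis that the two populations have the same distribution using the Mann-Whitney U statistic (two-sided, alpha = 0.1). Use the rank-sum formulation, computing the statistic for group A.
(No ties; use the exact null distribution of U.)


Step 1: Combine and sort all 12 observations; assign midranks.
sorted (value, group): (5,X), (8,X), (11,Y), (13,Y), (15,Y), (17,X), (18,Y), (20,Y), (23,Y), (24,X), (28,X), (31,Y)
ranks: 5->1, 8->2, 11->3, 13->4, 15->5, 17->6, 18->7, 20->8, 23->9, 24->10, 28->11, 31->12
Step 2: Rank sum for X: R1 = 1 + 2 + 6 + 10 + 11 = 30.
Step 3: U_X = R1 - n1(n1+1)/2 = 30 - 5*6/2 = 30 - 15 = 15.
       U_Y = n1*n2 - U_X = 35 - 15 = 20.
Step 4: No ties, so the exact null distribution of U (based on enumerating the C(12,5) = 792 equally likely rank assignments) gives the two-sided p-value.
Step 5: p-value = 0.755051; compare to alpha = 0.1. fail to reject H0.

U_X = 15, p = 0.755051, fail to reject H0 at alpha = 0.1.


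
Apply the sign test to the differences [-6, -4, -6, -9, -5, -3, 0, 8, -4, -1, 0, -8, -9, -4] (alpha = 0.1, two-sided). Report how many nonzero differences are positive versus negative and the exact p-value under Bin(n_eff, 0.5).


Step 1: Discard zero differences. Original n = 14; n_eff = number of nonzero differences = 12.
Nonzero differences (with sign): -6, -4, -6, -9, -5, -3, +8, -4, -1, -8, -9, -4
Step 2: Count signs: positive = 1, negative = 11.
Step 3: Under H0: P(positive) = 0.5, so the number of positives S ~ Bin(12, 0.5).
Step 4: Two-sided exact p-value = sum of Bin(12,0.5) probabilities at or below the observed probability = 0.006348.
Step 5: alpha = 0.1. reject H0.

n_eff = 12, pos = 1, neg = 11, p = 0.006348, reject H0.


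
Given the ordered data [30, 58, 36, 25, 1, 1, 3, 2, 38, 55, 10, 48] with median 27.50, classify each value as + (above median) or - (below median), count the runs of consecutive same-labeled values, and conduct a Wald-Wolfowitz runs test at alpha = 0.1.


Step 1: Compute median = 27.50; label A = above, B = below.
Labels in order: AAABBBBBAABA  (n_A = 6, n_B = 6)
Step 2: Count runs R = 5.
Step 3: Under H0 (random ordering), E[R] = 2*n_A*n_B/(n_A+n_B) + 1 = 2*6*6/12 + 1 = 7.0000.
        Var[R] = 2*n_A*n_B*(2*n_A*n_B - n_A - n_B) / ((n_A+n_B)^2 * (n_A+n_B-1)) = 4320/1584 = 2.7273.
        SD[R] = 1.6514.
Step 4: Continuity-corrected z = (R + 0.5 - E[R]) / SD[R] = (5 + 0.5 - 7.0000) / 1.6514 = -0.9083.
Step 5: Two-sided p-value via normal approximation = 2*(1 - Phi(|z|)) = 0.363722.
Step 6: alpha = 0.1. fail to reject H0.

R = 5, z = -0.9083, p = 0.363722, fail to reject H0.


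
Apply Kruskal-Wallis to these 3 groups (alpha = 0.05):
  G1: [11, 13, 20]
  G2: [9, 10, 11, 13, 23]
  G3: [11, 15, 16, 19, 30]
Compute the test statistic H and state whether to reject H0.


Step 1: Combine all N = 13 observations and assign midranks.
sorted (value, group, rank): (9,G2,1), (10,G2,2), (11,G1,4), (11,G2,4), (11,G3,4), (13,G1,6.5), (13,G2,6.5), (15,G3,8), (16,G3,9), (19,G3,10), (20,G1,11), (23,G2,12), (30,G3,13)
Step 2: Sum ranks within each group.
R_1 = 21.5 (n_1 = 3)
R_2 = 25.5 (n_2 = 5)
R_3 = 44 (n_3 = 5)
Step 3: H = 12/(N(N+1)) * sum(R_i^2/n_i) - 3(N+1)
     = 12/(13*14) * (21.5^2/3 + 25.5^2/5 + 44^2/5) - 3*14
     = 0.065934 * 671.333 - 42
     = 2.263736.
Step 4: Ties present; correction factor C = 1 - 30/(13^3 - 13) = 0.986264. Corrected H = 2.263736 / 0.986264 = 2.295265.
Step 5: Under H0, H ~ chi^2(2); p-value = 0.317387.
Step 6: alpha = 0.05. fail to reject H0.

H = 2.2953, df = 2, p = 0.317387, fail to reject H0.


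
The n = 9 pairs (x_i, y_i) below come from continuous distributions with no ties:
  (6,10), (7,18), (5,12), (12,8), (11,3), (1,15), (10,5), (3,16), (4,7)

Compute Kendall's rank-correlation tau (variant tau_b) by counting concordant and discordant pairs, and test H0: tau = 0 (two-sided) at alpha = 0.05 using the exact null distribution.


Step 1: Enumerate the 36 unordered pairs (i,j) with i<j and classify each by sign(x_j-x_i) * sign(y_j-y_i).
  (1,2):dx=+1,dy=+8->C; (1,3):dx=-1,dy=+2->D; (1,4):dx=+6,dy=-2->D; (1,5):dx=+5,dy=-7->D
  (1,6):dx=-5,dy=+5->D; (1,7):dx=+4,dy=-5->D; (1,8):dx=-3,dy=+6->D; (1,9):dx=-2,dy=-3->C
  (2,3):dx=-2,dy=-6->C; (2,4):dx=+5,dy=-10->D; (2,5):dx=+4,dy=-15->D; (2,6):dx=-6,dy=-3->C
  (2,7):dx=+3,dy=-13->D; (2,8):dx=-4,dy=-2->C; (2,9):dx=-3,dy=-11->C; (3,4):dx=+7,dy=-4->D
  (3,5):dx=+6,dy=-9->D; (3,6):dx=-4,dy=+3->D; (3,7):dx=+5,dy=-7->D; (3,8):dx=-2,dy=+4->D
  (3,9):dx=-1,dy=-5->C; (4,5):dx=-1,dy=-5->C; (4,6):dx=-11,dy=+7->D; (4,7):dx=-2,dy=-3->C
  (4,8):dx=-9,dy=+8->D; (4,9):dx=-8,dy=-1->C; (5,6):dx=-10,dy=+12->D; (5,7):dx=-1,dy=+2->D
  (5,8):dx=-8,dy=+13->D; (5,9):dx=-7,dy=+4->D; (6,7):dx=+9,dy=-10->D; (6,8):dx=+2,dy=+1->C
  (6,9):dx=+3,dy=-8->D; (7,8):dx=-7,dy=+11->D; (7,9):dx=-6,dy=+2->D; (8,9):dx=+1,dy=-9->D
Step 2: C = 11, D = 25, total pairs = 36.
Step 3: tau = (C - D)/(n(n-1)/2) = (11 - 25)/36 = -0.388889.
Step 4: Exact two-sided p-value (enumerate n! = 362880 permutations of y under H0): p = 0.180181.
Step 5: alpha = 0.05. fail to reject H0.

tau_b = -0.3889 (C=11, D=25), p = 0.180181, fail to reject H0.


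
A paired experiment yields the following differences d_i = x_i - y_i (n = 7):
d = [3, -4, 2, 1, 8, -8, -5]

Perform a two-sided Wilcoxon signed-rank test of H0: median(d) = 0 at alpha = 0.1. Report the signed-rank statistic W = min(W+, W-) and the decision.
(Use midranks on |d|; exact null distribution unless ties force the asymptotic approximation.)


Step 1: Drop any zero differences (none here) and take |d_i|.
|d| = [3, 4, 2, 1, 8, 8, 5]
Step 2: Midrank |d_i| (ties get averaged ranks).
ranks: |3|->3, |4|->4, |2|->2, |1|->1, |8|->6.5, |8|->6.5, |5|->5
Step 3: Attach original signs; sum ranks with positive sign and with negative sign.
W+ = 3 + 2 + 1 + 6.5 = 12.5
W- = 4 + 6.5 + 5 = 15.5
(Check: W+ + W- = 28 should equal n(n+1)/2 = 28.)
Step 4: Test statistic W = min(W+, W-) = 12.5.
Step 5: Ties in |d|, so use the tie-corrected normal approximation.
        E[W] = n(n+1)/4 = 7*8/4 = 14.
        Tie groups: |d|=8 (t=2); sum(t^3 - t) = 6.
        Var[W] = n(n+1)(2n+1)/24 - sum(t^3-t)/48 = 840/24 - 6/48 = 34.875.
        z = (W - E[W]) / sqrt(Var[W]) = (12.5 - 14) / 5.9055 = -0.2540.
        Two-sided p = 2*Phi(z) = 0.799495.
Step 6: alpha = 0.1. fail to reject H0.

W+ = 12.5, W- = 15.5, W = min = 12.5, p = 0.799495, fail to reject H0.


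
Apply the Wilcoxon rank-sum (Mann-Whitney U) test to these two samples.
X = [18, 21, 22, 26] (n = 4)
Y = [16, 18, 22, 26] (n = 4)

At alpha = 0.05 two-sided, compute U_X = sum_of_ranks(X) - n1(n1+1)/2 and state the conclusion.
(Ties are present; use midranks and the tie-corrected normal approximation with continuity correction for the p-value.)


Step 1: Combine and sort all 8 observations; assign midranks.
sorted (value, group): (16,Y), (18,X), (18,Y), (21,X), (22,X), (22,Y), (26,X), (26,Y)
ranks: 16->1, 18->2.5, 18->2.5, 21->4, 22->5.5, 22->5.5, 26->7.5, 26->7.5
Step 2: Rank sum for X: R1 = 2.5 + 4 + 5.5 + 7.5 = 19.5.
Step 3: U_X = R1 - n1(n1+1)/2 = 19.5 - 4*5/2 = 19.5 - 10 = 9.5.
       U_Y = n1*n2 - U_X = 16 - 9.5 = 6.5.
Step 4: Ties are present, so use the tie-corrected normal approximation (with continuity correction) for the p-value.
Step 5: p-value = 0.768779; compare to alpha = 0.05. fail to reject H0.

U_X = 9.5, p = 0.768779, fail to reject H0 at alpha = 0.05.


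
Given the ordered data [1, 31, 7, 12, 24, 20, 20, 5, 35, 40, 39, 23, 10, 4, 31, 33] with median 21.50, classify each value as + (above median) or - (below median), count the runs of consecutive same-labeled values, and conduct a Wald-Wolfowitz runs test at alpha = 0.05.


Step 1: Compute median = 21.50; label A = above, B = below.
Labels in order: BABBABBBAAAABBAA  (n_A = 8, n_B = 8)
Step 2: Count runs R = 8.
Step 3: Under H0 (random ordering), E[R] = 2*n_A*n_B/(n_A+n_B) + 1 = 2*8*8/16 + 1 = 9.0000.
        Var[R] = 2*n_A*n_B*(2*n_A*n_B - n_A - n_B) / ((n_A+n_B)^2 * (n_A+n_B-1)) = 14336/3840 = 3.7333.
        SD[R] = 1.9322.
Step 4: Continuity-corrected z = (R + 0.5 - E[R]) / SD[R] = (8 + 0.5 - 9.0000) / 1.9322 = -0.2588.
Step 5: Two-sided p-value via normal approximation = 2*(1 - Phi(|z|)) = 0.795809.
Step 6: alpha = 0.05. fail to reject H0.

R = 8, z = -0.2588, p = 0.795809, fail to reject H0.


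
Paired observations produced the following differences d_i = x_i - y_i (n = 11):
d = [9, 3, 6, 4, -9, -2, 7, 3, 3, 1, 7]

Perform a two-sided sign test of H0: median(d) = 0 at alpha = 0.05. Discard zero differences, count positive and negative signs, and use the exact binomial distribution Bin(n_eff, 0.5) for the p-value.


Step 1: Discard zero differences. Original n = 11; n_eff = number of nonzero differences = 11.
Nonzero differences (with sign): +9, +3, +6, +4, -9, -2, +7, +3, +3, +1, +7
Step 2: Count signs: positive = 9, negative = 2.
Step 3: Under H0: P(positive) = 0.5, so the number of positives S ~ Bin(11, 0.5).
Step 4: Two-sided exact p-value = sum of Bin(11,0.5) probabilities at or below the observed probability = 0.065430.
Step 5: alpha = 0.05. fail to reject H0.

n_eff = 11, pos = 9, neg = 2, p = 0.065430, fail to reject H0.
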